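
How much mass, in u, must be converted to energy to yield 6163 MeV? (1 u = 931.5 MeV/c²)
m = E/c² = 6.616 u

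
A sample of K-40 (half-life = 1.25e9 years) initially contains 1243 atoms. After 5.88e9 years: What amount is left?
N = N₀(1/2)^(t/t½) = 47.69 atoms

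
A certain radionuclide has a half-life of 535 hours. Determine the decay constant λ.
λ = ln(2)/t½ = 0.001296 hour⁻¹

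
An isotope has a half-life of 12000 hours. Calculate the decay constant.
λ = ln(2)/t½ = 5.776e-5 hour⁻¹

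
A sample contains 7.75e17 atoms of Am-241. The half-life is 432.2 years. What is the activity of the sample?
A = λN = 1.243e15 decays/year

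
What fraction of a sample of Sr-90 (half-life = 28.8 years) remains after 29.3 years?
N/N₀ = (1/2)^(t/t½) = 0.494 = 49.4%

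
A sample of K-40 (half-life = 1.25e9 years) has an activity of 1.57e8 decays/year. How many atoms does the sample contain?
N = A/λ = 2.831e17 atoms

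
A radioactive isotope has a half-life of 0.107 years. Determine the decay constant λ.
λ = ln(2)/t½ = 6.478 year⁻¹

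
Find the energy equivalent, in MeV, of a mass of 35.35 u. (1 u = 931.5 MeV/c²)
E = mc² = 32930 MeV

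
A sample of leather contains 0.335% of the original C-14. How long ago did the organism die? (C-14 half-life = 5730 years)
Age = t½ × log₂(1/ratio) = 47110 years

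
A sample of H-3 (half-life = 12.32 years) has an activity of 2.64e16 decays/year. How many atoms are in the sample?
N = A/λ = 4.692e17 atoms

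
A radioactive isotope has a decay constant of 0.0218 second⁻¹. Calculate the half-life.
t½ = ln(2)/λ = 31.8 seconds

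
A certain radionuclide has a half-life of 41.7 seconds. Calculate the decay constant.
λ = ln(2)/t½ = 0.01662 second⁻¹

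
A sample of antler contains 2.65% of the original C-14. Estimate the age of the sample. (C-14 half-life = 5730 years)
Age = t½ × log₂(1/ratio) = 30010 years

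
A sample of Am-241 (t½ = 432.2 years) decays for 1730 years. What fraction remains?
N/N₀ = (1/2)^(t/t½) = 0.06238 = 6.24%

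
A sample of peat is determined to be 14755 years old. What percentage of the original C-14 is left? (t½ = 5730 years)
N/N₀ = (1/2)^(t/t½) = 0.1678 = 16.8%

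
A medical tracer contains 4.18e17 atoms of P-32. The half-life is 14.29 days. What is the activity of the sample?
A = λN = 2.028e16 decays/day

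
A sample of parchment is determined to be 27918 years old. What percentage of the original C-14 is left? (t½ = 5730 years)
N/N₀ = (1/2)^(t/t½) = 0.03414 = 3.41%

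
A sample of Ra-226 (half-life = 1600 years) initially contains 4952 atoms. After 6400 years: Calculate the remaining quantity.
N = N₀(1/2)^(t/t½) = 309.5 atoms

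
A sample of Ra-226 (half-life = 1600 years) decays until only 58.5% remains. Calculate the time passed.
t = t½ × log₂(N₀/N) = 1238 years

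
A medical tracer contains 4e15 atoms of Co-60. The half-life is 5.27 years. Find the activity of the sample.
A = λN = 5.261e14 decays/year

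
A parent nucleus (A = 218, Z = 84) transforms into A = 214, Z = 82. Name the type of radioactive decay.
ΔA = -4, ΔZ = -2 ⇒ alpha decay (α)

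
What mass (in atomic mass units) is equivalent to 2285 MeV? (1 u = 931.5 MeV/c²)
m = E/c² = 2.453 u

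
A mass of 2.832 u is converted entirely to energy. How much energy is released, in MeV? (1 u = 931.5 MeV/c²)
E = mc² = 2638 MeV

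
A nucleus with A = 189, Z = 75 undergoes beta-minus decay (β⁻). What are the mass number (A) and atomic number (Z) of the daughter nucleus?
Daughter: A = 189, Z = 76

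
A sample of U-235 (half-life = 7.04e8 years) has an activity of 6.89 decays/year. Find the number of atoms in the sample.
N = A/λ = 6.998e9 atoms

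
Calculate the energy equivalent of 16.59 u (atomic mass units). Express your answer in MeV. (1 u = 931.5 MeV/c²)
E = mc² = 15450 MeV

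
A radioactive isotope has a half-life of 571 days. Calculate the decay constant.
λ = ln(2)/t½ = 0.001214 day⁻¹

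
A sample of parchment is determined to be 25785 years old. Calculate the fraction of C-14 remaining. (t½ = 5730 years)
N/N₀ = (1/2)^(t/t½) = 0.04419 = 4.42%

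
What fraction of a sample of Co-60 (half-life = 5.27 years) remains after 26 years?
N/N₀ = (1/2)^(t/t½) = 0.03272 = 3.27%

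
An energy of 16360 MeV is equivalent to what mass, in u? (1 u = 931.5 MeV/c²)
m = E/c² = 17.56 u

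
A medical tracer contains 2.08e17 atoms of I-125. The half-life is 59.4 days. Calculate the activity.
A = λN = 2.427e15 decays/day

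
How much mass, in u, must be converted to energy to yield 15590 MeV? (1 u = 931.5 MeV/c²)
m = E/c² = 16.74 u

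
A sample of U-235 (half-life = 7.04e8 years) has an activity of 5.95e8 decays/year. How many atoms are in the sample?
N = A/λ = 6.043e17 atoms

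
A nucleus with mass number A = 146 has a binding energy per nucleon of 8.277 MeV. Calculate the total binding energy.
B.E. = 8.277 × 146 = 1208 MeV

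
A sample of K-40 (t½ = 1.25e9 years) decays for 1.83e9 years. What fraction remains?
N/N₀ = (1/2)^(t/t½) = 0.3625 = 36.2%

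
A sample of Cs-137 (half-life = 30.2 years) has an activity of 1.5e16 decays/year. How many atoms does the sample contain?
N = A/λ = 6.535e17 atoms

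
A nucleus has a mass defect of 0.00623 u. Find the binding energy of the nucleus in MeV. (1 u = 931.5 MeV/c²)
B.E. = Δm × 931.5 = 5.803 MeV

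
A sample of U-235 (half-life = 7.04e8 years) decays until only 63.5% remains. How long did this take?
t = t½ × log₂(N₀/N) = 4.612e8 years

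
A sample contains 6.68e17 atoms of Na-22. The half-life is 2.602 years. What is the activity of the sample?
A = λN = 1.779e17 decays/year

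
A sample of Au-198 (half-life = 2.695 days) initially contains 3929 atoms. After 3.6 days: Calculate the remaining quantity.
N = N₀(1/2)^(t/t½) = 1557 atoms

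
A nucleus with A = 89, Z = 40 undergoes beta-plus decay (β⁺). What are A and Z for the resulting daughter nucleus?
Daughter: A = 89, Z = 39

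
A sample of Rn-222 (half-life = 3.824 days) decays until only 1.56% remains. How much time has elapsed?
t = t½ × log₂(N₀/N) = 22.95 days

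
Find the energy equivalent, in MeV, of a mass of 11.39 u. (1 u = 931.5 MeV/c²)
E = mc² = 10610 MeV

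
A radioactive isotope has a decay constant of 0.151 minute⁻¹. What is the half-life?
t½ = ln(2)/λ = 4.59 minutes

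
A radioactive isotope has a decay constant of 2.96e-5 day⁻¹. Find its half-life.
t½ = ln(2)/λ = 23420 days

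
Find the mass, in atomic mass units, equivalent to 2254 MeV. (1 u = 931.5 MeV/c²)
m = E/c² = 2.42 u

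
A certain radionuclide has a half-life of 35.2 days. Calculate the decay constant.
λ = ln(2)/t½ = 0.01969 day⁻¹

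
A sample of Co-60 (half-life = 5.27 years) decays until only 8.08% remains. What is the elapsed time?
t = t½ × log₂(N₀/N) = 19.13 years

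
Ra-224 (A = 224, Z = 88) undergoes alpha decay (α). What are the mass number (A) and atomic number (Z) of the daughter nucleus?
Daughter: A = 220, Z = 86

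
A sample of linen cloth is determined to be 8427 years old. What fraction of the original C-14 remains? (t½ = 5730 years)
N/N₀ = (1/2)^(t/t½) = 0.3608 = 36.1%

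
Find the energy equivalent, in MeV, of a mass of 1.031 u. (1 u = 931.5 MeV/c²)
E = mc² = 960.4 MeV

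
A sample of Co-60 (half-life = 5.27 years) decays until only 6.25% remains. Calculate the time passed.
t = t½ × log₂(N₀/N) = 21.08 years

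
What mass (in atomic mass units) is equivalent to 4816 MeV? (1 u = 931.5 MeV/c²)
m = E/c² = 5.17 u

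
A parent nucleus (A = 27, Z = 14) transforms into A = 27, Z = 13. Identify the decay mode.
ΔA = 0, ΔZ = -1 ⇒ beta-plus decay (β⁺) or electron capture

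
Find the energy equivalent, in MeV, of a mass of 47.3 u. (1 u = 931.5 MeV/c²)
E = mc² = 44060 MeV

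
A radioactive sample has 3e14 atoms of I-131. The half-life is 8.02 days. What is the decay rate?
A = λN = 2.593e13 decays/day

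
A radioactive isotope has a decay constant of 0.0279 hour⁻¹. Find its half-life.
t½ = ln(2)/λ = 24.84 hours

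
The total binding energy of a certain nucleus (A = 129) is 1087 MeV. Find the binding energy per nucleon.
B.E./A = 1087/129 = 8.426 MeV/nucleon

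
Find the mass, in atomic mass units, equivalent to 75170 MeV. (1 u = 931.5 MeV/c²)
m = E/c² = 80.7 u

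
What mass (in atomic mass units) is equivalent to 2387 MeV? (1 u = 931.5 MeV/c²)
m = E/c² = 2.563 u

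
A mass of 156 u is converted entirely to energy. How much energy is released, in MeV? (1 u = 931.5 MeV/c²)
E = mc² = 1.453e5 MeV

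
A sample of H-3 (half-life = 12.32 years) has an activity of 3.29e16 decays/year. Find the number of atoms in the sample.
N = A/λ = 5.848e17 atoms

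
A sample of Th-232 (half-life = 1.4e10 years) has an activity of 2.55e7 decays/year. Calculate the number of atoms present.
N = A/λ = 5.15e17 atoms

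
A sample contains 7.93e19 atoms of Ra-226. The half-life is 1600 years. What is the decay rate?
A = λN = 3.435e16 decays/year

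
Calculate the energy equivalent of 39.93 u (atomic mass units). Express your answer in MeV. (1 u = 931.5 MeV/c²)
E = mc² = 37190 MeV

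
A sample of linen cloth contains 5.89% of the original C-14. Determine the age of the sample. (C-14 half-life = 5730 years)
Age = t½ × log₂(1/ratio) = 23410 years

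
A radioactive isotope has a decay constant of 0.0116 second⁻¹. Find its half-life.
t½ = ln(2)/λ = 59.75 seconds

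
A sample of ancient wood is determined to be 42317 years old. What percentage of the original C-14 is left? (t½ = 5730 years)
N/N₀ = (1/2)^(t/t½) = 0.005982 = 0.598%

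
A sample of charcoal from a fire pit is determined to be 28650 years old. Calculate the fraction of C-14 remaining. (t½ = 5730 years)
N/N₀ = (1/2)^(t/t½) = 0.03125 = 3.12%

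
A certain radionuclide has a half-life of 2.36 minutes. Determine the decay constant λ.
λ = ln(2)/t½ = 0.2937 minute⁻¹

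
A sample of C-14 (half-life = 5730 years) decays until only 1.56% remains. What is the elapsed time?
t = t½ × log₂(N₀/N) = 34390 years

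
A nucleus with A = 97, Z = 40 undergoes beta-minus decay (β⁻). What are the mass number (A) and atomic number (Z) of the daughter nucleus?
Daughter: A = 97, Z = 41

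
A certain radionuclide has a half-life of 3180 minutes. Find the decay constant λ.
λ = ln(2)/t½ = 2.18e-4 minute⁻¹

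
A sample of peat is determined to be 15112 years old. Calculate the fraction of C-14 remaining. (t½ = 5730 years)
N/N₀ = (1/2)^(t/t½) = 0.1607 = 16.1%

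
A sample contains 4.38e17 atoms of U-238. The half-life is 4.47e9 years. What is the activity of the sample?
A = λN = 6.792e7 decays/year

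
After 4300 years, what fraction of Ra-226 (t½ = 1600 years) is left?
N/N₀ = (1/2)^(t/t½) = 0.1552 = 15.5%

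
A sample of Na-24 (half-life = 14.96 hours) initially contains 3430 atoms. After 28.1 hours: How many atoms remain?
N = N₀(1/2)^(t/t½) = 932.9 atoms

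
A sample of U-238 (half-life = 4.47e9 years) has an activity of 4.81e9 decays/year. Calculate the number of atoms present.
N = A/λ = 3.102e19 atoms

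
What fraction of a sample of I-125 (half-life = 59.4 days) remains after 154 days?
N/N₀ = (1/2)^(t/t½) = 0.1658 = 16.6%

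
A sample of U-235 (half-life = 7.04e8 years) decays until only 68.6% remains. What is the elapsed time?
t = t½ × log₂(N₀/N) = 3.828e8 years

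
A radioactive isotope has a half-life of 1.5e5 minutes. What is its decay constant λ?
λ = ln(2)/t½ = 4.621e-6 minute⁻¹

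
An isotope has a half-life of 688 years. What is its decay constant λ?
λ = ln(2)/t½ = 0.001007 year⁻¹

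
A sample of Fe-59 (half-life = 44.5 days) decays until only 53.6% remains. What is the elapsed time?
t = t½ × log₂(N₀/N) = 40.04 days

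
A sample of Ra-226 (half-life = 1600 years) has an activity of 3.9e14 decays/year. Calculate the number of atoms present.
N = A/λ = 9.002e17 atoms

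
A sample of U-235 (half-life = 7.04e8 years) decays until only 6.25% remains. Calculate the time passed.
t = t½ × log₂(N₀/N) = 2.816e9 years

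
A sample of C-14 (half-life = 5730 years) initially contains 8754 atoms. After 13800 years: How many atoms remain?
N = N₀(1/2)^(t/t½) = 1649 atoms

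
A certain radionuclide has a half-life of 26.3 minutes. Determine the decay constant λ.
λ = ln(2)/t½ = 0.02636 minute⁻¹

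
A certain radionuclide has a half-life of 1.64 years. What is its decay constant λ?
λ = ln(2)/t½ = 0.4227 year⁻¹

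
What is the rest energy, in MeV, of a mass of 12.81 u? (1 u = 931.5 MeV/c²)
E = mc² = 11930 MeV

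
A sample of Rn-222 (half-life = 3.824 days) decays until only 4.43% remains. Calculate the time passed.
t = t½ × log₂(N₀/N) = 17.19 days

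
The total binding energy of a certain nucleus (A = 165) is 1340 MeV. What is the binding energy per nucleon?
B.E./A = 1340/165 = 8.121 MeV/nucleon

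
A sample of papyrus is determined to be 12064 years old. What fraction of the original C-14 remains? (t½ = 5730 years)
N/N₀ = (1/2)^(t/t½) = 0.2324 = 23.2%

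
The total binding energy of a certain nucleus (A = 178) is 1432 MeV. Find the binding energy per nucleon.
B.E./A = 1432/178 = 8.045 MeV/nucleon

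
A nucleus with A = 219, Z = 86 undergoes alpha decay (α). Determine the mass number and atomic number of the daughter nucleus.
Daughter: A = 215, Z = 84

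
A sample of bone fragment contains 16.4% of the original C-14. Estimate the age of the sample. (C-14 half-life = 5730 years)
Age = t½ × log₂(1/ratio) = 14950 years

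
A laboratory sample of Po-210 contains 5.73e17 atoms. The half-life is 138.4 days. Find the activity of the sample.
A = λN = 2.87e15 decays/day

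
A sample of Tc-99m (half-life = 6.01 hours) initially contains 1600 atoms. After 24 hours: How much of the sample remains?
N = N₀(1/2)^(t/t½) = 100.5 atoms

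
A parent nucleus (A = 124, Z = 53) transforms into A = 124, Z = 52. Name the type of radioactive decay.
ΔA = 0, ΔZ = -1 ⇒ beta-plus decay (β⁺) or electron capture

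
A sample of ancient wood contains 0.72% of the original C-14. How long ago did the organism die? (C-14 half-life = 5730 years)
Age = t½ × log₂(1/ratio) = 40780 years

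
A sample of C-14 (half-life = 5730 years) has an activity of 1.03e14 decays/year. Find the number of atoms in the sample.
N = A/λ = 8.515e17 atoms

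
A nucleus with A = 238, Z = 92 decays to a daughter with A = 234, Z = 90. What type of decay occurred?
ΔA = -4, ΔZ = -2 ⇒ alpha decay (α)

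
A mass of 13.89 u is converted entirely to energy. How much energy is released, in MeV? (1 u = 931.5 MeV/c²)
E = mc² = 12940 MeV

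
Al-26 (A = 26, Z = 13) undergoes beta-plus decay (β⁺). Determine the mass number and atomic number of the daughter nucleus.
Daughter: A = 26, Z = 12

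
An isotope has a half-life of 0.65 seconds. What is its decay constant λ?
λ = ln(2)/t½ = 1.066 second⁻¹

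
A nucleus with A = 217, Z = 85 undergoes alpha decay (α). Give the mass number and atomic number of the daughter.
Daughter: A = 213, Z = 83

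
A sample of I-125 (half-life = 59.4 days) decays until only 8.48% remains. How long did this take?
t = t½ × log₂(N₀/N) = 211.5 days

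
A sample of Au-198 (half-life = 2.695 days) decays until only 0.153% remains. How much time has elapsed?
t = t½ × log₂(N₀/N) = 25.2 days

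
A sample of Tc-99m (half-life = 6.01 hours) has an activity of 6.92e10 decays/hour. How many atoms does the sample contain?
N = A/λ = 6e11 atoms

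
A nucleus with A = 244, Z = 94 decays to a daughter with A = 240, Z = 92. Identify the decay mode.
ΔA = -4, ΔZ = -2 ⇒ alpha decay (α)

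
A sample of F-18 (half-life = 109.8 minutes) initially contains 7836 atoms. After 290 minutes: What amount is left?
N = N₀(1/2)^(t/t½) = 1256 atoms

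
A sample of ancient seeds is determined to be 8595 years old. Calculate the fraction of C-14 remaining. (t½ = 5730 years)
N/N₀ = (1/2)^(t/t½) = 0.3536 = 35.4%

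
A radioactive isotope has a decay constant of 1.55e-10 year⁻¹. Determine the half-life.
t½ = ln(2)/λ = 4.472e9 years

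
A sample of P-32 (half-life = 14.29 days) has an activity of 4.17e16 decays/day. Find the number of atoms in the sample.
N = A/λ = 8.597e17 atoms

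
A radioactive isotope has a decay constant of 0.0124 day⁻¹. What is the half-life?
t½ = ln(2)/λ = 55.9 days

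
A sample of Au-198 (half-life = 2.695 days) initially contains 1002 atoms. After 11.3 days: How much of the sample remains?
N = N₀(1/2)^(t/t½) = 54.79 atoms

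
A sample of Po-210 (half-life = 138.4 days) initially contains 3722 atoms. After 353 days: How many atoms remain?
N = N₀(1/2)^(t/t½) = 635.3 atoms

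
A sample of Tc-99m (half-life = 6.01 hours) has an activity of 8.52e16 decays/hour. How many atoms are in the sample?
N = A/λ = 7.387e17 atoms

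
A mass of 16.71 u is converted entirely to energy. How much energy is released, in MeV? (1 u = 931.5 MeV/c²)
E = mc² = 15570 MeV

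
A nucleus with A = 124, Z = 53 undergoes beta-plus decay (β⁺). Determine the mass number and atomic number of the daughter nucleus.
Daughter: A = 124, Z = 52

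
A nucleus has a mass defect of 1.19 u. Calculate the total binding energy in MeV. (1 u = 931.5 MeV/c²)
B.E. = Δm × 931.5 = 1108 MeV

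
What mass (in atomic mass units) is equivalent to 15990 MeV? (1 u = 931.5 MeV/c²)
m = E/c² = 17.17 u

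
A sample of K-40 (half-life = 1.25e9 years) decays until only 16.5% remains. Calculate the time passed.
t = t½ × log₂(N₀/N) = 3.249e9 years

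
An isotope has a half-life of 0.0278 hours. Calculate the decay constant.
λ = ln(2)/t½ = 24.93 hour⁻¹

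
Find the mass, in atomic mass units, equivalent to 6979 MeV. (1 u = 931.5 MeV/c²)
m = E/c² = 7.492 u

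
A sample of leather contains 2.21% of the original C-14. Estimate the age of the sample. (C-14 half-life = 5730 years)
Age = t½ × log₂(1/ratio) = 31510 years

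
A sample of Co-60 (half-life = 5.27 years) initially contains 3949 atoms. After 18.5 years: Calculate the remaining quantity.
N = N₀(1/2)^(t/t½) = 346.5 atoms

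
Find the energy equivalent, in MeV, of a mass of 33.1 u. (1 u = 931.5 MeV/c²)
E = mc² = 30830 MeV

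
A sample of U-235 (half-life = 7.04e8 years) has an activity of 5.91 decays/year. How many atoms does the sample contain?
N = A/λ = 6.003e9 atoms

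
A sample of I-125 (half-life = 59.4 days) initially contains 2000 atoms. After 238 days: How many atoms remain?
N = N₀(1/2)^(t/t½) = 124.4 atoms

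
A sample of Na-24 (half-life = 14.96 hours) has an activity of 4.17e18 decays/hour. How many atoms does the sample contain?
N = A/λ = 9e19 atoms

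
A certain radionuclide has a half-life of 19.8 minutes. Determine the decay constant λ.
λ = ln(2)/t½ = 0.03501 minute⁻¹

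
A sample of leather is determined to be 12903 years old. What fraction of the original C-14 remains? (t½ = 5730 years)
N/N₀ = (1/2)^(t/t½) = 0.21 = 21%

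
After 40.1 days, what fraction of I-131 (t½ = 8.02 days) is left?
N/N₀ = (1/2)^(t/t½) = 0.03125 = 3.12%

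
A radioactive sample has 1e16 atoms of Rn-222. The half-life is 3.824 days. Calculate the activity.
A = λN = 1.813e15 decays/day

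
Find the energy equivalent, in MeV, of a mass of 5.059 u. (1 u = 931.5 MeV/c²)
E = mc² = 4712 MeV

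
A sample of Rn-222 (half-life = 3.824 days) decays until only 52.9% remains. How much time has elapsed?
t = t½ × log₂(N₀/N) = 3.513 days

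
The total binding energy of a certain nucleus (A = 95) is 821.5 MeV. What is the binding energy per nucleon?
B.E./A = 821.5/95 = 8.647 MeV/nucleon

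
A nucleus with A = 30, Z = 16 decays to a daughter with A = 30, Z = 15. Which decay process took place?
ΔA = 0, ΔZ = -1 ⇒ beta-plus decay (β⁺) or electron capture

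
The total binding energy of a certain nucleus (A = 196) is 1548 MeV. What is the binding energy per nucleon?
B.E./A = 1548/196 = 7.898 MeV/nucleon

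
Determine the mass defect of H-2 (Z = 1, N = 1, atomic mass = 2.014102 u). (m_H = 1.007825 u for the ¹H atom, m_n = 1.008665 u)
Δm = Z·m_H + N·m_n − M = 0.002388 u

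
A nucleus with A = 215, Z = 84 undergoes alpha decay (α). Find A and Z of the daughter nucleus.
Daughter: A = 211, Z = 82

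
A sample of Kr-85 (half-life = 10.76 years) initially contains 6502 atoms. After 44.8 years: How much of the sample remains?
N = N₀(1/2)^(t/t½) = 362.8 atoms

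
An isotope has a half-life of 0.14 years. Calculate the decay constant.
λ = ln(2)/t½ = 4.951 year⁻¹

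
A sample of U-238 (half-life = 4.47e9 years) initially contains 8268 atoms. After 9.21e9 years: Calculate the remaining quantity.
N = N₀(1/2)^(t/t½) = 1982 atoms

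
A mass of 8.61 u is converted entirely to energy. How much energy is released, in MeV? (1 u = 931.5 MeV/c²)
E = mc² = 8020 MeV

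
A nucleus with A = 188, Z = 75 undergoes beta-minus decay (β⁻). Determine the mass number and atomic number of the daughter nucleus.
Daughter: A = 188, Z = 76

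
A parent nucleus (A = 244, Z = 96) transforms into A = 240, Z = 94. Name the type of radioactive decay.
ΔA = -4, ΔZ = -2 ⇒ alpha decay (α)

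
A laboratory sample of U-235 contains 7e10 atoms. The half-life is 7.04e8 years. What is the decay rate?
A = λN = 68.92 decays/year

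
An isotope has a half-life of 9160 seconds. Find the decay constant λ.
λ = ln(2)/t½ = 7.567e-5 second⁻¹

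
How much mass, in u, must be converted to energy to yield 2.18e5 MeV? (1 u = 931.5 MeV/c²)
m = E/c² = 234 u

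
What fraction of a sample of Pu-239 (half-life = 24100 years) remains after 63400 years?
N/N₀ = (1/2)^(t/t½) = 0.1615 = 16.1%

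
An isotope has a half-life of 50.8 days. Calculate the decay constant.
λ = ln(2)/t½ = 0.01364 day⁻¹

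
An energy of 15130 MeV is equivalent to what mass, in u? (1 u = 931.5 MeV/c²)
m = E/c² = 16.24 u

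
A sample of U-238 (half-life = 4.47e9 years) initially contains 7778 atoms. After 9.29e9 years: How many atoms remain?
N = N₀(1/2)^(t/t½) = 1842 atoms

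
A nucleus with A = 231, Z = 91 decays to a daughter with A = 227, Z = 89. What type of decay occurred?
ΔA = -4, ΔZ = -2 ⇒ alpha decay (α)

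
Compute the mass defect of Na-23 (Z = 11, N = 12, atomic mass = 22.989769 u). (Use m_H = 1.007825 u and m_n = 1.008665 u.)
Δm = Z·m_H + N·m_n − M = 0.2003 u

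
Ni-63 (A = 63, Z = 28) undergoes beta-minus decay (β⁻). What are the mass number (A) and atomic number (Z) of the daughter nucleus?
Daughter: A = 63, Z = 29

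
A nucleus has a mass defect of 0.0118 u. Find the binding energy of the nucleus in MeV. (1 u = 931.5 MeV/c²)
B.E. = Δm × 931.5 = 10.99 MeV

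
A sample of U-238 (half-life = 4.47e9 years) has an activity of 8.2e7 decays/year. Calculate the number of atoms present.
N = A/λ = 5.288e17 atoms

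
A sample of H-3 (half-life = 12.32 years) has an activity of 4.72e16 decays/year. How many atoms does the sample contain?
N = A/λ = 8.389e17 atoms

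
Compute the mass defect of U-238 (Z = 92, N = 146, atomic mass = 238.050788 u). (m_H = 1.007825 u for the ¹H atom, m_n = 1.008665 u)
Δm = Z·m_H + N·m_n − M = 1.934 u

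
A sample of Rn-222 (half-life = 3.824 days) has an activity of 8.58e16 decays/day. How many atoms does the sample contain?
N = A/λ = 4.733e17 atoms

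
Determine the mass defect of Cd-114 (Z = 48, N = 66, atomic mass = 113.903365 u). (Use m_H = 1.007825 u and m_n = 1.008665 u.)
Δm = Z·m_H + N·m_n − M = 1.044 u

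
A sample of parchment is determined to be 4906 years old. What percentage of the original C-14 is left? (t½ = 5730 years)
N/N₀ = (1/2)^(t/t½) = 0.5524 = 55.2%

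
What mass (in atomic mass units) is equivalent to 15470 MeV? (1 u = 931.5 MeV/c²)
m = E/c² = 16.61 u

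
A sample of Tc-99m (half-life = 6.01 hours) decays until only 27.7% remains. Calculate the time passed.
t = t½ × log₂(N₀/N) = 11.13 hours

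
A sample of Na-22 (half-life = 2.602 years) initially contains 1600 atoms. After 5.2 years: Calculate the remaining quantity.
N = N₀(1/2)^(t/t½) = 400.4 atoms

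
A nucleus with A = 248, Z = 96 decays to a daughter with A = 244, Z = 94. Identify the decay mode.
ΔA = -4, ΔZ = -2 ⇒ alpha decay (α)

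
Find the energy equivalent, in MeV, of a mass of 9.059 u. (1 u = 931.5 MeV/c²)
E = mc² = 8438 MeV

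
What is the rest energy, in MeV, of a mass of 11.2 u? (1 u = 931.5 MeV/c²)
E = mc² = 10430 MeV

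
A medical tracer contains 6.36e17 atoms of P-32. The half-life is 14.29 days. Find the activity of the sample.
A = λN = 3.085e16 decays/day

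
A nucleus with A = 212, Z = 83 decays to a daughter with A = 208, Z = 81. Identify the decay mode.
ΔA = -4, ΔZ = -2 ⇒ alpha decay (α)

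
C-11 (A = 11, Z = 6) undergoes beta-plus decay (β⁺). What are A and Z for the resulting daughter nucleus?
Daughter: A = 11, Z = 5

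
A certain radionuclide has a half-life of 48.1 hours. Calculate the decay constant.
λ = ln(2)/t½ = 0.01441 hour⁻¹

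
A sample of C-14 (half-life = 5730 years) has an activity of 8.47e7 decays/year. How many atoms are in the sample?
N = A/λ = 7.002e11 atoms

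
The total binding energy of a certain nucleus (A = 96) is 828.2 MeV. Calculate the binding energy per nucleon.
B.E./A = 828.2/96 = 8.627 MeV/nucleon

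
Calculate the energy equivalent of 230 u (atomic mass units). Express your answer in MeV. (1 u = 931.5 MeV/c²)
E = mc² = 2.142e5 MeV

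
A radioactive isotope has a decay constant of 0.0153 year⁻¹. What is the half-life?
t½ = ln(2)/λ = 45.3 years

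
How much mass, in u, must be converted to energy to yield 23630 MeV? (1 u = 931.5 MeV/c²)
m = E/c² = 25.37 u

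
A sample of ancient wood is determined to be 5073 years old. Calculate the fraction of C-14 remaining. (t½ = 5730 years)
N/N₀ = (1/2)^(t/t½) = 0.5414 = 54.1%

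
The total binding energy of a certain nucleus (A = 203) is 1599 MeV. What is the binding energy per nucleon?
B.E./A = 1599/203 = 7.877 MeV/nucleon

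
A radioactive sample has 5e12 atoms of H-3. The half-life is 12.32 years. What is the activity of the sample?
A = λN = 2.813e11 decays/year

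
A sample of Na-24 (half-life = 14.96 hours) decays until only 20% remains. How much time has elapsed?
t = t½ × log₂(N₀/N) = 34.74 hours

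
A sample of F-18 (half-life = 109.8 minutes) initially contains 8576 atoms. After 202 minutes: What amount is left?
N = N₀(1/2)^(t/t½) = 2396 atoms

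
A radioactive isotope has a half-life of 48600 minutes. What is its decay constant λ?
λ = ln(2)/t½ = 1.426e-5 minute⁻¹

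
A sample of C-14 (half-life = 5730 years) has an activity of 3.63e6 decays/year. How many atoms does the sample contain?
N = A/λ = 3.001e10 atoms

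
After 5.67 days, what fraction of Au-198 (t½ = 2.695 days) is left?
N/N₀ = (1/2)^(t/t½) = 0.2326 = 23.3%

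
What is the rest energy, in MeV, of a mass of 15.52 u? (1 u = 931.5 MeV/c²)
E = mc² = 14460 MeV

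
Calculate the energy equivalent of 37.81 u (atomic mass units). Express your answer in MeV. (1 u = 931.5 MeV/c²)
E = mc² = 35220 MeV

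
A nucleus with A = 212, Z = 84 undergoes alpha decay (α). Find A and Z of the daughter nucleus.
Daughter: A = 208, Z = 82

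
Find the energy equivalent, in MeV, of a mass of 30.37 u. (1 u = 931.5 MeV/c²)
E = mc² = 28290 MeV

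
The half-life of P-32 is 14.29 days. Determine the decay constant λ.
λ = ln(2)/t½ = 0.04851 day⁻¹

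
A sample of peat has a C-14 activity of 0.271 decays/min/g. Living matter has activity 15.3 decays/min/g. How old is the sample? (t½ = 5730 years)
Age = t½ × log₂(A₀/A) = 33340 years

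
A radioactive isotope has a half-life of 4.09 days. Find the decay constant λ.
λ = ln(2)/t½ = 0.1695 day⁻¹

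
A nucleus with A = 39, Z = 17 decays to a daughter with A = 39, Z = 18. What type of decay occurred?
ΔA = 0, ΔZ = +1 ⇒ beta-minus decay (β⁻)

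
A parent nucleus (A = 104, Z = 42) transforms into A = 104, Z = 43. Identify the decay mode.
ΔA = 0, ΔZ = +1 ⇒ beta-minus decay (β⁻)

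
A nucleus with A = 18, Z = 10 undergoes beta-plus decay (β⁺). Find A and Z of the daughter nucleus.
Daughter: A = 18, Z = 9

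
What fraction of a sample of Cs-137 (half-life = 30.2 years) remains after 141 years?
N/N₀ = (1/2)^(t/t½) = 0.03931 = 3.93%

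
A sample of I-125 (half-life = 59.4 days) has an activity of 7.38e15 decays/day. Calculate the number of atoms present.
N = A/λ = 6.324e17 atoms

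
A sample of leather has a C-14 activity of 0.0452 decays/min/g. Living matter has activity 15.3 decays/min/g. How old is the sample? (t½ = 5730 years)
Age = t½ × log₂(A₀/A) = 48150 years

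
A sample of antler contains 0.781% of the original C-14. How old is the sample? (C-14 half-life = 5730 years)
Age = t½ × log₂(1/ratio) = 40110 years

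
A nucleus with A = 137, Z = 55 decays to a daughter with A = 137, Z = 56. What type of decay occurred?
ΔA = 0, ΔZ = +1 ⇒ beta-minus decay (β⁻)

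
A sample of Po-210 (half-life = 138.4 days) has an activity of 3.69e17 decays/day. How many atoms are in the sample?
N = A/λ = 7.368e19 atoms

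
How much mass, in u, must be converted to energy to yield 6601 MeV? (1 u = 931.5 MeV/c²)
m = E/c² = 7.086 u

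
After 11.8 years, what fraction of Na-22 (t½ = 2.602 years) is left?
N/N₀ = (1/2)^(t/t½) = 0.04314 = 4.31%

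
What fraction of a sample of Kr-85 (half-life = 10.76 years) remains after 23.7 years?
N/N₀ = (1/2)^(t/t½) = 0.2172 = 21.7%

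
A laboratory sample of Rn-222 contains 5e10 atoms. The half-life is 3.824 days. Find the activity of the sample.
A = λN = 9.063e9 decays/day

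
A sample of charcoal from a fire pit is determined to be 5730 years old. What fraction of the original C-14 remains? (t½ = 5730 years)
N/N₀ = (1/2)^(t/t½) = 0.5 = 50%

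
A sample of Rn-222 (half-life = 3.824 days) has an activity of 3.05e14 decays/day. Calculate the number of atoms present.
N = A/λ = 1.683e15 atoms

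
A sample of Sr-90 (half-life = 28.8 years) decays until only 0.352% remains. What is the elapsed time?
t = t½ × log₂(N₀/N) = 234.7 years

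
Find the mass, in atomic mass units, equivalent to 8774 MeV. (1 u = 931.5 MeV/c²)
m = E/c² = 9.419 u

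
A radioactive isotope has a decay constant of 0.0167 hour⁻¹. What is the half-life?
t½ = ln(2)/λ = 41.51 hours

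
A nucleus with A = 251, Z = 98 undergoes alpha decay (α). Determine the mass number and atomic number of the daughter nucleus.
Daughter: A = 247, Z = 96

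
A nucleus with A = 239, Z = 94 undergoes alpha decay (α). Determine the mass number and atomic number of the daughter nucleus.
Daughter: A = 235, Z = 92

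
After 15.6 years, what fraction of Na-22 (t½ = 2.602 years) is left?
N/N₀ = (1/2)^(t/t½) = 0.01568 = 1.57%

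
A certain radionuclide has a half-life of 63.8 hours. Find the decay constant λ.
λ = ln(2)/t½ = 0.01086 hour⁻¹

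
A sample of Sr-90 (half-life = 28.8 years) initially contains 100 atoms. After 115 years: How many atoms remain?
N = N₀(1/2)^(t/t½) = 6.28 atoms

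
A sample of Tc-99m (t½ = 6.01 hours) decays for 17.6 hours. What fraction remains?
N/N₀ = (1/2)^(t/t½) = 0.1314 = 13.1%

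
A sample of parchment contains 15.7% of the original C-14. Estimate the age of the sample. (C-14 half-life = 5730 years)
Age = t½ × log₂(1/ratio) = 15310 years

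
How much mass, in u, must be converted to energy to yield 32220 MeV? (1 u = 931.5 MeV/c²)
m = E/c² = 34.59 u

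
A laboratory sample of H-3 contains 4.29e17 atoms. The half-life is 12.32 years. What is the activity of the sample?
A = λN = 2.414e16 decays/year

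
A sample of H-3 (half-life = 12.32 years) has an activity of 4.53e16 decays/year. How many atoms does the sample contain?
N = A/λ = 8.052e17 atoms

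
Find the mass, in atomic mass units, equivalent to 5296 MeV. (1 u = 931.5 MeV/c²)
m = E/c² = 5.685 u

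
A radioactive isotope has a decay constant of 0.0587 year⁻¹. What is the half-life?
t½ = ln(2)/λ = 11.81 years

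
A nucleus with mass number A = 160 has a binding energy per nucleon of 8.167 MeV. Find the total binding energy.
B.E. = 8.167 × 160 = 1307 MeV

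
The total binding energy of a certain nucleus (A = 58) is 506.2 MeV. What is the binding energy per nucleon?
B.E./A = 506.2/58 = 8.728 MeV/nucleon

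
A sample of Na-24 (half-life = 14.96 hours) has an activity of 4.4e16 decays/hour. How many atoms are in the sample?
N = A/λ = 9.496e17 atoms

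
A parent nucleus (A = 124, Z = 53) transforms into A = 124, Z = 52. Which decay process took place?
ΔA = 0, ΔZ = -1 ⇒ beta-plus decay (β⁺) or electron capture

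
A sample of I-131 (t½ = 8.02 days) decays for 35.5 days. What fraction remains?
N/N₀ = (1/2)^(t/t½) = 0.04651 = 4.65%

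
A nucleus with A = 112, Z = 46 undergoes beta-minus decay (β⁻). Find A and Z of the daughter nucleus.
Daughter: A = 112, Z = 47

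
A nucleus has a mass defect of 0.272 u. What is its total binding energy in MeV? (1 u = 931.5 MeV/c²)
B.E. = Δm × 931.5 = 253.4 MeV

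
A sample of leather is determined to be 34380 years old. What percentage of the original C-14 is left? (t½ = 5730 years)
N/N₀ = (1/2)^(t/t½) = 0.01562 = 1.56%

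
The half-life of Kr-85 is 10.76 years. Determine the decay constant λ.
λ = ln(2)/t½ = 0.06442 year⁻¹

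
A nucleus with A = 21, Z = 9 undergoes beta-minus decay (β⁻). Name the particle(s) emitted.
β⁻: electron (e⁻) + antineutrino (ν̄ₑ)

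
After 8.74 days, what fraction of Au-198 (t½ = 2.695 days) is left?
N/N₀ = (1/2)^(t/t½) = 0.1056 = 10.6%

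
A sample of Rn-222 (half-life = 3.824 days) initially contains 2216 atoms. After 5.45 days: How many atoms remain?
N = N₀(1/2)^(t/t½) = 825.2 atoms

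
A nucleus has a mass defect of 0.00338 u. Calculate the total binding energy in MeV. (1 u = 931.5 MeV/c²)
B.E. = Δm × 931.5 = 3.148 MeV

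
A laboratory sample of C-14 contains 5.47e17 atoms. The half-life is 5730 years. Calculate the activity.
A = λN = 6.617e13 decays/year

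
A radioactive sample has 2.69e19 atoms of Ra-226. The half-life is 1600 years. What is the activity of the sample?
A = λN = 1.165e16 decays/year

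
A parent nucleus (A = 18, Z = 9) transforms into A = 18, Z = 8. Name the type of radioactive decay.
ΔA = 0, ΔZ = -1 ⇒ beta-plus decay (β⁺) or electron capture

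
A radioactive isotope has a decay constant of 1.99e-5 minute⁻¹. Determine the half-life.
t½ = ln(2)/λ = 34830 minutes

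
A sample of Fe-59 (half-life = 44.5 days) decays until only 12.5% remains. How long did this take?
t = t½ × log₂(N₀/N) = 133.5 days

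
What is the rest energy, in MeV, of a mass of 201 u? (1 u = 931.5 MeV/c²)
E = mc² = 1.872e5 MeV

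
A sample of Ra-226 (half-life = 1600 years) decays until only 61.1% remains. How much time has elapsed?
t = t½ × log₂(N₀/N) = 1137 years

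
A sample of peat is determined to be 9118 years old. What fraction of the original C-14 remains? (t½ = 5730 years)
N/N₀ = (1/2)^(t/t½) = 0.3319 = 33.2%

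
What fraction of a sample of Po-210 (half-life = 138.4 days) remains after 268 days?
N/N₀ = (1/2)^(t/t½) = 0.2613 = 26.1%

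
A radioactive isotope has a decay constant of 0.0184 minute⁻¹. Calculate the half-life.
t½ = ln(2)/λ = 37.67 minutes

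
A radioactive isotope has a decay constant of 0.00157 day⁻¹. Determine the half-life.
t½ = ln(2)/λ = 441.5 days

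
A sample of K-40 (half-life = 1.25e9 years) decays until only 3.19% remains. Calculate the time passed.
t = t½ × log₂(N₀/N) = 6.213e9 years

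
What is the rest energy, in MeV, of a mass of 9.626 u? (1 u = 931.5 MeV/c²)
E = mc² = 8967 MeV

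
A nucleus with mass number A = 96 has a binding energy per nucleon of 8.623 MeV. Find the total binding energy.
B.E. = 8.623 × 96 = 827.8 MeV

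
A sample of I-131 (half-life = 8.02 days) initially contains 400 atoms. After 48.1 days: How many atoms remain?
N = N₀(1/2)^(t/t½) = 6.261 atoms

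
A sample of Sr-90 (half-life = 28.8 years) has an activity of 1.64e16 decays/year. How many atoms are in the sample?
N = A/λ = 6.814e17 atoms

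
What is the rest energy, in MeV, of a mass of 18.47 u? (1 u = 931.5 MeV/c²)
E = mc² = 17200 MeV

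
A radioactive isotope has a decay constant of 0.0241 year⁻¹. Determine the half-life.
t½ = ln(2)/λ = 28.76 years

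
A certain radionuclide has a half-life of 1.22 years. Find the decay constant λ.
λ = ln(2)/t½ = 0.5682 year⁻¹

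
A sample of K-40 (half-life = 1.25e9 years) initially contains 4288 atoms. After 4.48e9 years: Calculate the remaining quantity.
N = N₀(1/2)^(t/t½) = 357.6 atoms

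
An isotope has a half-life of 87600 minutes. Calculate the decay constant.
λ = ln(2)/t½ = 7.913e-6 minute⁻¹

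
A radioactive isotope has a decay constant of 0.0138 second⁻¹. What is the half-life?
t½ = ln(2)/λ = 50.23 seconds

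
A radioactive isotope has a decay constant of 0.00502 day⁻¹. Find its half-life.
t½ = ln(2)/λ = 138.1 days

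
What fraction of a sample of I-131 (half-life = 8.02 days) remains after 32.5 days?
N/N₀ = (1/2)^(t/t½) = 0.06027 = 6.03%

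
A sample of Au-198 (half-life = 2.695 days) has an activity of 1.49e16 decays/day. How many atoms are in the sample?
N = A/λ = 5.793e16 atoms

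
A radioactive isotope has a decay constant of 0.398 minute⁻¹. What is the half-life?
t½ = ln(2)/λ = 1.742 minutes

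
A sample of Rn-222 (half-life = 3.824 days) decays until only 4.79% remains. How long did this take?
t = t½ × log₂(N₀/N) = 16.76 days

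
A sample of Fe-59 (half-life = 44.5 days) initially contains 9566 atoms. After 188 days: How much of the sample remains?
N = N₀(1/2)^(t/t½) = 511.6 atoms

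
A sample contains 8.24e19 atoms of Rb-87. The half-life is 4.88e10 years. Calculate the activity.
A = λN = 1.17e9 decays/year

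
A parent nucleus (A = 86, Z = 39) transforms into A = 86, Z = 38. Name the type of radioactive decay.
ΔA = 0, ΔZ = -1 ⇒ beta-plus decay (β⁺) or electron capture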